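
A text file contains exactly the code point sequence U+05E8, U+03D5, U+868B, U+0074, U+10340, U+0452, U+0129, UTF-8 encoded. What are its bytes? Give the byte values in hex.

U+05E8: 2-byte form → D7 A8.
U+03D5: 2-byte form → CF 95.
U+868B: 3-byte form → E8 9A 8B.
U+0074: 1-byte form → 74.
U+10340: 4-byte form → F0 90 8D 80.
U+0452: 2-byte form → D1 92.
U+0129: 2-byte form → C4 A9.
Concatenated (16 bytes): D7 A8 CF 95 E8 9A 8B 74 F0 90 8D 80 D1 92 C4 A9.

D7 A8 CF 95 E8 9A 8B 74 F0 90 8D 80 D1 92 C4 A9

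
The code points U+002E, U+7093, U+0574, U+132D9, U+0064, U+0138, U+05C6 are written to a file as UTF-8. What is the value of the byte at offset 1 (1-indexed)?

1-indexed offset 1 is 0-indexed offset 0.
U+002E → 1-byte form 2E at offsets 0–0.
Offset 0 falls in char 1's range; it's byte 1 of 2E = 0x2E.

0x2E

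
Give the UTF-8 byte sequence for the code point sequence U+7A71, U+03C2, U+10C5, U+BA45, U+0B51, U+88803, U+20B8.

E7 A9 B1 CF 82 E1 83 85 EB A9 85 E0 AD 91 F2 88 A0 83 E2 82 B8

U+7A71: 3-byte form → E7 A9 B1.
U+03C2: 2-byte form → CF 82.
U+10C5: 3-byte form → E1 83 85.
U+BA45: 3-byte form → EB A9 85.
U+0B51: 3-byte form → E0 AD 91.
U+88803: 4-byte form → F2 88 A0 83.
U+20B8: 3-byte form → E2 82 B8.
Concatenated (21 bytes): E7 A9 B1 CF 82 E1 83 85 EB A9 85 E0 AD 91 F2 88 A0 83 E2 82 B8.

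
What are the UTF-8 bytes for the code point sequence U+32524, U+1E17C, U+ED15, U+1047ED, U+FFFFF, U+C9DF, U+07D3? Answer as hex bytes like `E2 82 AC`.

U+32524: 4-byte form → F0 B2 94 A4.
U+1E17C: 4-byte form → F0 9E 85 BC.
U+ED15: 3-byte form → EE B4 95.
U+1047ED: 4-byte form → F4 84 9F AD.
U+FFFFF: 4-byte form → F3 BF BF BF.
U+C9DF: 3-byte form → EC A7 9F.
U+07D3: 2-byte form → DF 93.
Concatenated (24 bytes): F0 B2 94 A4 F0 9E 85 BC EE B4 95 F4 84 9F AD F3 BF BF BF EC A7 9F DF 93.

F0 B2 94 A4 F0 9E 85 BC EE B4 95 F4 84 9F AD F3 BF BF BF EC A7 9F DF 93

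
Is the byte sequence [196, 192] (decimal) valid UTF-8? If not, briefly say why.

Leading byte 0xC4 = 11000100 → 2-byte form.
Byte 2 is 0xC0 = 11000000, which is not 10xxxxxx — expected a continuation byte.

invalid (non-continuation byte where continuation expected)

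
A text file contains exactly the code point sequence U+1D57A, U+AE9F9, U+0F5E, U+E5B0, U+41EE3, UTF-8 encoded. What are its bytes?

F0 9D 95 BA F2 AE A7 B9 E0 BD 9E EE 96 B0 F1 81 BB A3

U+1D57A: 4-byte form → F0 9D 95 BA.
U+AE9F9: 4-byte form → F2 AE A7 B9.
U+0F5E: 3-byte form → E0 BD 9E.
U+E5B0: 3-byte form → EE 96 B0.
U+41EE3: 4-byte form → F1 81 BB A3.
Concatenated (18 bytes): F0 9D 95 BA F2 AE A7 B9 E0 BD 9E EE 96 B0 F1 81 BB A3.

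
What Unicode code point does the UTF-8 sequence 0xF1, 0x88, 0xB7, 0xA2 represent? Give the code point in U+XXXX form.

Leading byte 0xF1 = 11110001 matches 11110xxx → 4-byte sequence.
Byte 1: 0xF1 = 11110001, payload 001 (3 bits).
Byte 2: 0x88 = 10001000 (10xxxxxx ✓), payload 001000.
Byte 3: 0xB7 = 10110111 (10xxxxxx ✓), payload 110111.
Byte 4: 0xA2 = 10100010 (10xxxxxx ✓), payload 100010.
Concatenate: 001001000110111100010 = 0x48DE2 (21 bits → U+48DE2).

U+48DE2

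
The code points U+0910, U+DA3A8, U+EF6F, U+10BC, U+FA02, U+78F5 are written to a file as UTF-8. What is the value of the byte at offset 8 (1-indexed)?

1-indexed offset 8 is 0-indexed offset 7.
U+0910 → 3-byte form E0 A4 90 at offsets 0–2.
U+DA3A8 → 4-byte form F3 9A 8E A8 at offsets 3–6.
U+EF6F → 3-byte form EE BD AF at offsets 7–9.
Offset 7 falls in char 3's range; it's byte 1 of EE BD AF = 0xEE.

0xEE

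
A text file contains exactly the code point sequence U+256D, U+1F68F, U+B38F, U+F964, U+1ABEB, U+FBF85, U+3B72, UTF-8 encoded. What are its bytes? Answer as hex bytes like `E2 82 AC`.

E2 95 AD F0 9F 9A 8F EB 8E 8F EF A5 A4 F0 9A AF AB F3 BB BE 85 E3 AD B2

U+256D: 3-byte form → E2 95 AD.
U+1F68F: 4-byte form → F0 9F 9A 8F.
U+B38F: 3-byte form → EB 8E 8F.
U+F964: 3-byte form → EF A5 A4.
U+1ABEB: 4-byte form → F0 9A AF AB.
U+FBF85: 4-byte form → F3 BB BE 85.
U+3B72: 3-byte form → E3 AD B2.
Concatenated (24 bytes): E2 95 AD F0 9F 9A 8F EB 8E 8F EF A5 A4 F0 9A AF AB F3 BB BE 85 E3 AD B2.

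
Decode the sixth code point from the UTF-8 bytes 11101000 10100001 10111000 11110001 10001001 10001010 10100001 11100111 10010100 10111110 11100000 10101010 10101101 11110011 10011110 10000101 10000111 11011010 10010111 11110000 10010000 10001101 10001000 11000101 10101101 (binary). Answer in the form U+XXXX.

Offset 0: leading byte 0xE8 = 11101000 → 3-byte char #1 = E8 A1 B8.
Offset 3: leading byte 0xF1 = 11110001 → 4-byte char #2 = F1 89 8A A1.
Offset 7: leading byte 0xE7 = 11100111 → 3-byte char #3 = E7 94 BE.
Offset 10: leading byte 0xE0 = 11100000 → 3-byte char #4 = E0 AA AD.
Offset 13: leading byte 0xF3 = 11110011 → 4-byte char #5 = F3 9E 85 87.
Offset 17: leading byte 0xDA = 11011010 → 2-byte char #6 = DA 97.
Leading byte 0xDA = 11011010 matches 110xxxxx → 2-byte sequence.
Byte 1: 0xDA = 11011010, payload 11010 (5 bits).
Byte 2: 0x97 = 10010111 (10xxxxxx ✓), payload 010111.
Concatenate: 11010010111 = 0x697 (11 bits → U+0697).

U+0697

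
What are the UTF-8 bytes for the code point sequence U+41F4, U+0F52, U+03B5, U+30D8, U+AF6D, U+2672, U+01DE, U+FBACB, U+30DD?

E4 87 B4 E0 BD 92 CE B5 E3 83 98 EA BD AD E2 99 B2 C7 9E F3 BB AB 8B E3 83 9D

U+41F4: 3-byte form → E4 87 B4.
U+0F52: 3-byte form → E0 BD 92.
U+03B5: 2-byte form → CE B5.
U+30D8: 3-byte form → E3 83 98.
U+AF6D: 3-byte form → EA BD AD.
U+2672: 3-byte form → E2 99 B2.
U+01DE: 2-byte form → C7 9E.
U+FBACB: 4-byte form → F3 BB AB 8B.
U+30DD: 3-byte form → E3 83 9D.
Concatenated (26 bytes): E4 87 B4 E0 BD 92 CE B5 E3 83 98 EA BD AD E2 99 B2 C7 9E F3 BB AB 8B E3 83 9D.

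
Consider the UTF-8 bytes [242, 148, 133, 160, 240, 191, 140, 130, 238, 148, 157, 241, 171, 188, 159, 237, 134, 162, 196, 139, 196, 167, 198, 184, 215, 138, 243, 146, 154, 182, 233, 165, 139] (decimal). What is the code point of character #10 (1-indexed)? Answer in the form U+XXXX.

U+D26B6

Offset 0: leading byte 0xF2 = 11110010 → 4-byte char #1 = F2 94 85 A0.
Offset 4: leading byte 0xF0 = 11110000 → 4-byte char #2 = F0 BF 8C 82.
Offset 8: leading byte 0xEE = 11101110 → 3-byte char #3 = EE 94 9D.
Offset 11: leading byte 0xF1 = 11110001 → 4-byte char #4 = F1 AB BC 9F.
Offset 15: leading byte 0xED = 11101101 → 3-byte char #5 = ED 86 A2.
Offset 18: leading byte 0xC4 = 11000100 → 2-byte char #6 = C4 8B.
Offset 20: leading byte 0xC4 = 11000100 → 2-byte char #7 = C4 A7.
Offset 22: leading byte 0xC6 = 11000110 → 2-byte char #8 = C6 B8.
Offset 24: leading byte 0xD7 = 11010111 → 2-byte char #9 = D7 8A.
Offset 26: leading byte 0xF3 = 11110011 → 4-byte char #10 = F3 92 9A B6.
Leading byte 0xF3 = 11110011 matches 11110xxx → 4-byte sequence.
Byte 1: 0xF3 = 11110011, payload 011 (3 bits).
Byte 2: 0x92 = 10010010 (10xxxxxx ✓), payload 010010.
Byte 3: 0x9A = 10011010 (10xxxxxx ✓), payload 011010.
Byte 4: 0xB6 = 10110110 (10xxxxxx ✓), payload 110110.
Concatenate: 011010010011010110110 = 0xD26B6 (21 bits → U+D26B6).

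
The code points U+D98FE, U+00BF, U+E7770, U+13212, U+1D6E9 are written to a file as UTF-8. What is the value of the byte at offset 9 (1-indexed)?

0x9D

1-indexed offset 9 is 0-indexed offset 8.
U+D98FE → 4-byte form F3 99 A3 BE at offsets 0–3.
U+00BF → 2-byte form C2 BF at offsets 4–5.
U+E7770 → 4-byte form F3 A7 9D B0 at offsets 6–9.
Offset 8 falls in char 3's range; it's byte 3 of F3 A7 9D B0 = 0x9D.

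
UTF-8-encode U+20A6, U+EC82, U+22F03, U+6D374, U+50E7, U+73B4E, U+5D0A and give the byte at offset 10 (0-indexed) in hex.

0xF1

U+20A6 → 3-byte form E2 82 A6 at offsets 0–2.
U+EC82 → 3-byte form EE B2 82 at offsets 3–5.
U+22F03 → 4-byte form F0 A2 BC 83 at offsets 6–9.
U+6D374 → 4-byte form F1 AD 8D B4 at offsets 10–13.
Offset 10 falls in char 4's range; it's byte 1 of F1 AD 8D B4 = 0xF1.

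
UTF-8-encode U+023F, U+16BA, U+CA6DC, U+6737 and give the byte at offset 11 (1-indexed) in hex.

0x9C

1-indexed offset 11 is 0-indexed offset 10.
U+023F → 2-byte form C8 BF at offsets 0–1.
U+16BA → 3-byte form E1 9A BA at offsets 2–4.
U+CA6DC → 4-byte form F3 8A 9B 9C at offsets 5–8.
U+6737 → 3-byte form E6 9C B7 at offsets 9–11.
Offset 10 falls in char 4's range; it's byte 2 of E6 9C B7 = 0x9C.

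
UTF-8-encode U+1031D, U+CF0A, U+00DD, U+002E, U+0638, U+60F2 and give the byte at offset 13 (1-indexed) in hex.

0xE6

1-indexed offset 13 is 0-indexed offset 12.
U+1031D → 4-byte form F0 90 8C 9D at offsets 0–3.
U+CF0A → 3-byte form EC BC 8A at offsets 4–6.
U+00DD → 2-byte form C3 9D at offsets 7–8.
U+002E → 1-byte form 2E at offsets 9–9.
U+0638 → 2-byte form D8 B8 at offsets 10–11.
U+60F2 → 3-byte form E6 83 B2 at offsets 12–14.
Offset 12 falls in char 6's range; it's byte 1 of E6 83 B2 = 0xE6.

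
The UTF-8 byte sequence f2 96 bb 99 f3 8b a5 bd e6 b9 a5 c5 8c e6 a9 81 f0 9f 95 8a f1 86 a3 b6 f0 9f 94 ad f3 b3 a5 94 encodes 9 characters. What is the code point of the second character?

U+CB97D

Offset 0: leading byte 0xF2 = 11110010 → 4-byte char #1 = F2 96 BB 99.
Offset 4: leading byte 0xF3 = 11110011 → 4-byte char #2 = F3 8B A5 BD.
Leading byte 0xF3 = 11110011 matches 11110xxx → 4-byte sequence.
Byte 1: 0xF3 = 11110011, payload 011 (3 bits).
Byte 2: 0x8B = 10001011 (10xxxxxx ✓), payload 001011.
Byte 3: 0xA5 = 10100101 (10xxxxxx ✓), payload 100101.
Byte 4: 0xBD = 10111101 (10xxxxxx ✓), payload 111101.
Concatenate: 011001011100101111101 = 0xCB97D (21 bits → U+CB97D).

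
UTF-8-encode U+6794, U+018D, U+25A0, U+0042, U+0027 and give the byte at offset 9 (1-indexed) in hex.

1-indexed offset 9 is 0-indexed offset 8.
U+6794 → 3-byte form E6 9E 94 at offsets 0–2.
U+018D → 2-byte form C6 8D at offsets 3–4.
U+25A0 → 3-byte form E2 96 A0 at offsets 5–7.
U+0042 → 1-byte form 42 at offsets 8–8.
Offset 8 falls in char 4's range; it's byte 1 of 42 = 0x42.

0x42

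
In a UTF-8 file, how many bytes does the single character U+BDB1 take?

U+BDB1 = 0xBDB1. UTF-8 uses 1 byte below 0x80, 2 below 0x800, 3 below 0x10000, 4 up to 0x10FFFF. 0xBDB1 is in U+0800–U+FFFF → 3 bytes.

3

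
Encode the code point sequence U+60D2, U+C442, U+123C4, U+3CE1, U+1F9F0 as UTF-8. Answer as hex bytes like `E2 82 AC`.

E6 83 92 EC 91 82 F0 92 8F 84 E3 B3 A1 F0 9F A7 B0

U+60D2: 3-byte form → E6 83 92.
U+C442: 3-byte form → EC 91 82.
U+123C4: 4-byte form → F0 92 8F 84.
U+3CE1: 3-byte form → E3 B3 A1.
U+1F9F0: 4-byte form → F0 9F A7 B0.
Concatenated (17 bytes): E6 83 92 EC 91 82 F0 92 8F 84 E3 B3 A1 F0 9F A7 B0.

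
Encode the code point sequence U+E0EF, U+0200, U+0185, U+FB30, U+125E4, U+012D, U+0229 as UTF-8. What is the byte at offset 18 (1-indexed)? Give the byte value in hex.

0xA9

1-indexed offset 18 is 0-indexed offset 17.
U+E0EF → 3-byte form EE 83 AF at offsets 0–2.
U+0200 → 2-byte form C8 80 at offsets 3–4.
U+0185 → 2-byte form C6 85 at offsets 5–6.
U+FB30 → 3-byte form EF AC B0 at offsets 7–9.
U+125E4 → 4-byte form F0 92 97 A4 at offsets 10–13.
U+012D → 2-byte form C4 AD at offsets 14–15.
U+0229 → 2-byte form C8 A9 at offsets 16–17.
Offset 17 falls in char 7's range; it's byte 2 of C8 A9 = 0xA9.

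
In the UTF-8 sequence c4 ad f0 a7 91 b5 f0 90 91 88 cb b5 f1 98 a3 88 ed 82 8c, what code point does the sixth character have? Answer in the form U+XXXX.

Offset 0: leading byte 0xC4 = 11000100 → 2-byte char #1 = C4 AD.
Offset 2: leading byte 0xF0 = 11110000 → 4-byte char #2 = F0 A7 91 B5.
Offset 6: leading byte 0xF0 = 11110000 → 4-byte char #3 = F0 90 91 88.
Offset 10: leading byte 0xCB = 11001011 → 2-byte char #4 = CB B5.
Offset 12: leading byte 0xF1 = 11110001 → 4-byte char #5 = F1 98 A3 88.
Offset 16: leading byte 0xED = 11101101 → 3-byte char #6 = ED 82 8C.
Leading byte 0xED = 11101101 matches 1110xxxx → 3-byte sequence.
Byte 1: 0xED = 11101101, payload 1101 (4 bits).
Byte 2: 0x82 = 10000010 (10xxxxxx ✓), payload 000010.
Byte 3: 0x8C = 10001100 (10xxxxxx ✓), payload 001100.
Concatenate: 1101000010001100 = 0xD08C (16 bits → U+D08C).

U+D08C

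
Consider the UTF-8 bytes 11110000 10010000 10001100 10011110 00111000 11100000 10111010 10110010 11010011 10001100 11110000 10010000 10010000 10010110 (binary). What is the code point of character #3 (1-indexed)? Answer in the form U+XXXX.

Offset 0: leading byte 0xF0 = 11110000 → 4-byte char #1 = F0 90 8C 9E.
Offset 4: leading byte 0x38 = 00111000 → 1-byte char #2 = 38.
Offset 5: leading byte 0xE0 = 11100000 → 3-byte char #3 = E0 BA B2.
Leading byte 0xE0 = 11100000 matches 1110xxxx → 3-byte sequence.
Byte 1: 0xE0 = 11100000, payload 0000 (4 bits).
Byte 2: 0xBA = 10111010 (10xxxxxx ✓), payload 111010.
Byte 3: 0xB2 = 10110010 (10xxxxxx ✓), payload 110010.
Concatenate: 0000111010110010 = 0xEB2 (16 bits → U+0EB2).

U+0EB2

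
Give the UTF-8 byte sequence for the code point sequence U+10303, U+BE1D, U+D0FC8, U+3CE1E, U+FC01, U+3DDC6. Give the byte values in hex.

U+10303: 4-byte form → F0 90 8C 83.
U+BE1D: 3-byte form → EB B8 9D.
U+D0FC8: 4-byte form → F3 90 BF 88.
U+3CE1E: 4-byte form → F0 BC B8 9E.
U+FC01: 3-byte form → EF B0 81.
U+3DDC6: 4-byte form → F0 BD B7 86.
Concatenated (22 bytes): F0 90 8C 83 EB B8 9D F3 90 BF 88 F0 BC B8 9E EF B0 81 F0 BD B7 86.

F0 90 8C 83 EB B8 9D F3 90 BF 88 F0 BC B8 9E EF B0 81 F0 BD B7 86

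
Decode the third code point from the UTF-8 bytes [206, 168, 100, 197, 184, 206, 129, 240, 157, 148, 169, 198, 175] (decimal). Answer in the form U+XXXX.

U+0178

Offset 0: leading byte 0xCE = 11001110 → 2-byte char #1 = CE A8.
Offset 2: leading byte 0x64 = 01100100 → 1-byte char #2 = 64.
Offset 3: leading byte 0xC5 = 11000101 → 2-byte char #3 = C5 B8.
Leading byte 0xC5 = 11000101 matches 110xxxxx → 2-byte sequence.
Byte 1: 0xC5 = 11000101, payload 00101 (5 bits).
Byte 2: 0xB8 = 10111000 (10xxxxxx ✓), payload 111000.
Concatenate: 00101111000 = 0x178 (11 bits → U+0178).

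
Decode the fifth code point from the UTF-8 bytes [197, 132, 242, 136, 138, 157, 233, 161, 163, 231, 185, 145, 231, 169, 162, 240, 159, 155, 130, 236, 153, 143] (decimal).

U+7A62

Offset 0: leading byte 0xC5 = 11000101 → 2-byte char #1 = C5 84.
Offset 2: leading byte 0xF2 = 11110010 → 4-byte char #2 = F2 88 8A 9D.
Offset 6: leading byte 0xE9 = 11101001 → 3-byte char #3 = E9 A1 A3.
Offset 9: leading byte 0xE7 = 11100111 → 3-byte char #4 = E7 B9 91.
Offset 12: leading byte 0xE7 = 11100111 → 3-byte char #5 = E7 A9 A2.
Leading byte 0xE7 = 11100111 matches 1110xxxx → 3-byte sequence.
Byte 1: 0xE7 = 11100111, payload 0111 (4 bits).
Byte 2: 0xA9 = 10101001 (10xxxxxx ✓), payload 101001.
Byte 3: 0xA2 = 10100010 (10xxxxxx ✓), payload 100010.
Concatenate: 0111101001100010 = 0x7A62 (16 bits → U+7A62).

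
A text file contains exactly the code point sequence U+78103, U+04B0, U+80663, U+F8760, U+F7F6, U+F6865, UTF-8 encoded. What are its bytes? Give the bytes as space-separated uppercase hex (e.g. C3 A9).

F1 B8 84 83 D2 B0 F2 80 99 A3 F3 B8 9D A0 EF 9F B6 F3 B6 A1 A5

U+78103: 4-byte form → F1 B8 84 83.
U+04B0: 2-byte form → D2 B0.
U+80663: 4-byte form → F2 80 99 A3.
U+F8760: 4-byte form → F3 B8 9D A0.
U+F7F6: 3-byte form → EF 9F B6.
U+F6865: 4-byte form → F3 B6 A1 A5.
Concatenated (21 bytes): F1 B8 84 83 D2 B0 F2 80 99 A3 F3 B8 9D A0 EF 9F B6 F3 B6 A1 A5.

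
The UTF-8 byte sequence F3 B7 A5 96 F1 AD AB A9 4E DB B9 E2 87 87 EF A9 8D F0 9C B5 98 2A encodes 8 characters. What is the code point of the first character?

U+F7956

Offset 0: leading byte 0xF3 = 11110011 → 4-byte char #1 = F3 B7 A5 96.
Leading byte 0xF3 = 11110011 matches 11110xxx → 4-byte sequence.
Byte 1: 0xF3 = 11110011, payload 011 (3 bits).
Byte 2: 0xB7 = 10110111 (10xxxxxx ✓), payload 110111.
Byte 3: 0xA5 = 10100101 (10xxxxxx ✓), payload 100101.
Byte 4: 0x96 = 10010110 (10xxxxxx ✓), payload 010110.
Concatenate: 011110111100101010110 = 0xF7956 (21 bits → U+F7956).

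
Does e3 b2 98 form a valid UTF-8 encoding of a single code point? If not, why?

Leading byte 0xE3 = 11100011 → 3-byte form.
Continuation bytes 0xB2=10110010, 0x98=10011000 all match 10xxxxxx.
Decoded value 0x3C98 is ≥ 0x800 (shortest form) and not a surrogate.

valid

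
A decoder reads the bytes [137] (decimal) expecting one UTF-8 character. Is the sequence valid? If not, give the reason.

invalid (continuation byte with no leading byte)

Byte 0x89 = 10001001 has the form 10xxxxxx — a continuation byte — but there is no preceding leading byte.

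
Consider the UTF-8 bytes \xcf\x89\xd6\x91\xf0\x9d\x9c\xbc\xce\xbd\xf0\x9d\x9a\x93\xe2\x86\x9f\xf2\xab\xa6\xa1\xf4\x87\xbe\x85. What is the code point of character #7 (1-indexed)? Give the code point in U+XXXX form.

Offset 0: leading byte 0xCF = 11001111 → 2-byte char #1 = CF 89.
Offset 2: leading byte 0xD6 = 11010110 → 2-byte char #2 = D6 91.
Offset 4: leading byte 0xF0 = 11110000 → 4-byte char #3 = F0 9D 9C BC.
Offset 8: leading byte 0xCE = 11001110 → 2-byte char #4 = CE BD.
Offset 10: leading byte 0xF0 = 11110000 → 4-byte char #5 = F0 9D 9A 93.
Offset 14: leading byte 0xE2 = 11100010 → 3-byte char #6 = E2 86 9F.
Offset 17: leading byte 0xF2 = 11110010 → 4-byte char #7 = F2 AB A6 A1.
Leading byte 0xF2 = 11110010 matches 11110xxx → 4-byte sequence.
Byte 1: 0xF2 = 11110010, payload 010 (3 bits).
Byte 2: 0xAB = 10101011 (10xxxxxx ✓), payload 101011.
Byte 3: 0xA6 = 10100110 (10xxxxxx ✓), payload 100110.
Byte 4: 0xA1 = 10100001 (10xxxxxx ✓), payload 100001.
Concatenate: 010101011100110100001 = 0xAB9A1 (21 bits → U+AB9A1).

U+AB9A1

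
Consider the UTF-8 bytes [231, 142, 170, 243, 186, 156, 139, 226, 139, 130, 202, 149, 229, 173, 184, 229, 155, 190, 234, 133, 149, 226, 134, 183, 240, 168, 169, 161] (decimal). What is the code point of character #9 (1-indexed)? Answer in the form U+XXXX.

U+28A61

Offset 0: leading byte 0xE7 = 11100111 → 3-byte char #1 = E7 8E AA.
Offset 3: leading byte 0xF3 = 11110011 → 4-byte char #2 = F3 BA 9C 8B.
Offset 7: leading byte 0xE2 = 11100010 → 3-byte char #3 = E2 8B 82.
Offset 10: leading byte 0xCA = 11001010 → 2-byte char #4 = CA 95.
Offset 12: leading byte 0xE5 = 11100101 → 3-byte char #5 = E5 AD B8.
Offset 15: leading byte 0xE5 = 11100101 → 3-byte char #6 = E5 9B BE.
Offset 18: leading byte 0xEA = 11101010 → 3-byte char #7 = EA 85 95.
Offset 21: leading byte 0xE2 = 11100010 → 3-byte char #8 = E2 86 B7.
Offset 24: leading byte 0xF0 = 11110000 → 4-byte char #9 = F0 A8 A9 A1.
Leading byte 0xF0 = 11110000 matches 11110xxx → 4-byte sequence.
Byte 1: 0xF0 = 11110000, payload 000 (3 bits).
Byte 2: 0xA8 = 10101000 (10xxxxxx ✓), payload 101000.
Byte 3: 0xA9 = 10101001 (10xxxxxx ✓), payload 101001.
Byte 4: 0xA1 = 10100001 (10xxxxxx ✓), payload 100001.
Concatenate: 000101000101001100001 = 0x28A61 (21 bits → U+28A61).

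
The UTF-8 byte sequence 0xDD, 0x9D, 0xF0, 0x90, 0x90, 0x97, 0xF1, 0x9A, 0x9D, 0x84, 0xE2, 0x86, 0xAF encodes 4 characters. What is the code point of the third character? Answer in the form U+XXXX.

U+5A744

Offset 0: leading byte 0xDD = 11011101 → 2-byte char #1 = DD 9D.
Offset 2: leading byte 0xF0 = 11110000 → 4-byte char #2 = F0 90 90 97.
Offset 6: leading byte 0xF1 = 11110001 → 4-byte char #3 = F1 9A 9D 84.
Leading byte 0xF1 = 11110001 matches 11110xxx → 4-byte sequence.
Byte 1: 0xF1 = 11110001, payload 001 (3 bits).
Byte 2: 0x9A = 10011010 (10xxxxxx ✓), payload 011010.
Byte 3: 0x9D = 10011101 (10xxxxxx ✓), payload 011101.
Byte 4: 0x84 = 10000100 (10xxxxxx ✓), payload 000100.
Concatenate: 001011010011101000100 = 0x5A744 (21 bits → U+5A744).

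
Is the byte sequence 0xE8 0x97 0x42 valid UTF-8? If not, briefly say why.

invalid (non-continuation byte where continuation expected)

Leading byte 0xE8 = 11101000 → 3-byte form.
Byte 3 is 0x42 = 01000010, which is not 10xxxxxx — expected a continuation byte.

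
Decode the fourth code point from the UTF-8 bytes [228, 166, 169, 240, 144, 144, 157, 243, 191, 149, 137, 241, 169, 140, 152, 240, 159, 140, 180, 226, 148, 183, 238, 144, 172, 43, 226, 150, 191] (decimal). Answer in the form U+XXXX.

U+69318

Offset 0: leading byte 0xE4 = 11100100 → 3-byte char #1 = E4 A6 A9.
Offset 3: leading byte 0xF0 = 11110000 → 4-byte char #2 = F0 90 90 9D.
Offset 7: leading byte 0xF3 = 11110011 → 4-byte char #3 = F3 BF 95 89.
Offset 11: leading byte 0xF1 = 11110001 → 4-byte char #4 = F1 A9 8C 98.
Leading byte 0xF1 = 11110001 matches 11110xxx → 4-byte sequence.
Byte 1: 0xF1 = 11110001, payload 001 (3 bits).
Byte 2: 0xA9 = 10101001 (10xxxxxx ✓), payload 101001.
Byte 3: 0x8C = 10001100 (10xxxxxx ✓), payload 001100.
Byte 4: 0x98 = 10011000 (10xxxxxx ✓), payload 011000.
Concatenate: 001101001001100011000 = 0x69318 (21 bits → U+69318).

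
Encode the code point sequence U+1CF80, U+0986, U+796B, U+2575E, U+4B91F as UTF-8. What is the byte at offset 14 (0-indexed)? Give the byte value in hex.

U+1CF80 → 4-byte form F0 9C BE 80 at offsets 0–3.
U+0986 → 3-byte form E0 A6 86 at offsets 4–6.
U+796B → 3-byte form E7 A5 AB at offsets 7–9.
U+2575E → 4-byte form F0 A5 9D 9E at offsets 10–13.
U+4B91F → 4-byte form F1 8B A4 9F at offsets 14–17.
Offset 14 falls in char 5's range; it's byte 1 of F1 8B A4 9F = 0xF1.

0xF1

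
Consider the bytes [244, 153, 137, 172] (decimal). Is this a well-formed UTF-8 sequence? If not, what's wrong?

invalid (encodes a value above U+10FFFF)

Leading byte 0xF4 = 11110100 → 4-byte form.
Payload = 0x11926C, which exceeds U+10FFFF, the maximum Unicode code point. (Leading bytes F5–FF, or F4 followed by ≥ 0x90, are invalid.)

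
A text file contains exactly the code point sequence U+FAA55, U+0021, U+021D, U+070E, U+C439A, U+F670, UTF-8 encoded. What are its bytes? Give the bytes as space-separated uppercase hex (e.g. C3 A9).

U+FAA55: 4-byte form → F3 BA A9 95.
U+0021: 1-byte form → 21.
U+021D: 2-byte form → C8 9D.
U+070E: 2-byte form → DC 8E.
U+C439A: 4-byte form → F3 84 8E 9A.
U+F670: 3-byte form → EF 99 B0.
Concatenated (16 bytes): F3 BA A9 95 21 C8 9D DC 8E F3 84 8E 9A EF 99 B0.

F3 BA A9 95 21 C8 9D DC 8E F3 84 8E 9A EF 99 B0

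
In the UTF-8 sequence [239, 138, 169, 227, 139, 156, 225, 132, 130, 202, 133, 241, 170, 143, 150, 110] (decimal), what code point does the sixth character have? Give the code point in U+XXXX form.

U+006E

Offset 0: leading byte 0xEF = 11101111 → 3-byte char #1 = EF 8A A9.
Offset 3: leading byte 0xE3 = 11100011 → 3-byte char #2 = E3 8B 9C.
Offset 6: leading byte 0xE1 = 11100001 → 3-byte char #3 = E1 84 82.
Offset 9: leading byte 0xCA = 11001010 → 2-byte char #4 = CA 85.
Offset 11: leading byte 0xF1 = 11110001 → 4-byte char #5 = F1 AA 8F 96.
Offset 15: leading byte 0x6E = 01101110 → 1-byte char #6 = 6E.
Leading byte 0x6E = 01101110 matches 0xxxxxxx → 1-byte sequence.
Byte 1: 0x6E = 01101110, payload 1101110 (7 bits).
Concatenate: 1101110 = 0x6E (7 bits → U+006E).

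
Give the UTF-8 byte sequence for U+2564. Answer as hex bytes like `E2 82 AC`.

U+2564 = 0x2564 = 9572 decimal. In range U+0800–U+FFFF → 3-byte form: 1110xxxx 10xxxxxx 10xxxxxx.
Binary (16 bits): 0010010101100100.
Split 4+6+6: 0010 | 010101 | 100100.
Byte 1: 11100010 = 0xE2.
Byte 2: 10010101 = 0x95.
Byte 3: 10100100 = 0xA4.

E2 95 A4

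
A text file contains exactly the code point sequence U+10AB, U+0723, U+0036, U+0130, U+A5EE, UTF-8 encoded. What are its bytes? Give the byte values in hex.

U+10AB: 3-byte form → E1 82 AB.
U+0723: 2-byte form → DC A3.
U+0036: 1-byte form → 36.
U+0130: 2-byte form → C4 B0.
U+A5EE: 3-byte form → EA 97 AE.
Concatenated (11 bytes): E1 82 AB DC A3 36 C4 B0 EA 97 AE.

E1 82 AB DC A3 36 C4 B0 EA 97 AE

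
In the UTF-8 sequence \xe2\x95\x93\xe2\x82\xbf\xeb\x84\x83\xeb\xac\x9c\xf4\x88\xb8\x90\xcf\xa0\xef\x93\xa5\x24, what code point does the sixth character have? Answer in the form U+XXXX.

Offset 0: leading byte 0xE2 = 11100010 → 3-byte char #1 = E2 95 93.
Offset 3: leading byte 0xE2 = 11100010 → 3-byte char #2 = E2 82 BF.
Offset 6: leading byte 0xEB = 11101011 → 3-byte char #3 = EB 84 83.
Offset 9: leading byte 0xEB = 11101011 → 3-byte char #4 = EB AC 9C.
Offset 12: leading byte 0xF4 = 11110100 → 4-byte char #5 = F4 88 B8 90.
Offset 16: leading byte 0xCF = 11001111 → 2-byte char #6 = CF A0.
Leading byte 0xCF = 11001111 matches 110xxxxx → 2-byte sequence.
Byte 1: 0xCF = 11001111, payload 01111 (5 bits).
Byte 2: 0xA0 = 10100000 (10xxxxxx ✓), payload 100000.
Concatenate: 01111100000 = 0x3E0 (11 bits → U+03E0).

U+03E0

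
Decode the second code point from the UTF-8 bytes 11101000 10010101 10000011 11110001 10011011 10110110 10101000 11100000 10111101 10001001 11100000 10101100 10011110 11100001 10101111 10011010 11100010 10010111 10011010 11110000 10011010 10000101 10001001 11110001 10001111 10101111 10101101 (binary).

U+5BDA8

Offset 0: leading byte 0xE8 = 11101000 → 3-byte char #1 = E8 95 83.
Offset 3: leading byte 0xF1 = 11110001 → 4-byte char #2 = F1 9B B6 A8.
Leading byte 0xF1 = 11110001 matches 11110xxx → 4-byte sequence.
Byte 1: 0xF1 = 11110001, payload 001 (3 bits).
Byte 2: 0x9B = 10011011 (10xxxxxx ✓), payload 011011.
Byte 3: 0xB6 = 10110110 (10xxxxxx ✓), payload 110110.
Byte 4: 0xA8 = 10101000 (10xxxxxx ✓), payload 101000.
Concatenate: 001011011110110101000 = 0x5BDA8 (21 bits → U+5BDA8).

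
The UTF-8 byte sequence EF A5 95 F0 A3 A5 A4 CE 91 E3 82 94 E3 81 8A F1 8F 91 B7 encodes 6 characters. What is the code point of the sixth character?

U+4F477

Offset 0: leading byte 0xEF = 11101111 → 3-byte char #1 = EF A5 95.
Offset 3: leading byte 0xF0 = 11110000 → 4-byte char #2 = F0 A3 A5 A4.
Offset 7: leading byte 0xCE = 11001110 → 2-byte char #3 = CE 91.
Offset 9: leading byte 0xE3 = 11100011 → 3-byte char #4 = E3 82 94.
Offset 12: leading byte 0xE3 = 11100011 → 3-byte char #5 = E3 81 8A.
Offset 15: leading byte 0xF1 = 11110001 → 4-byte char #6 = F1 8F 91 B7.
Leading byte 0xF1 = 11110001 matches 11110xxx → 4-byte sequence.
Byte 1: 0xF1 = 11110001, payload 001 (3 bits).
Byte 2: 0x8F = 10001111 (10xxxxxx ✓), payload 001111.
Byte 3: 0x91 = 10010001 (10xxxxxx ✓), payload 010001.
Byte 4: 0xB7 = 10110111 (10xxxxxx ✓), payload 110111.
Concatenate: 001001111010001110111 = 0x4F477 (21 bits → U+4F477).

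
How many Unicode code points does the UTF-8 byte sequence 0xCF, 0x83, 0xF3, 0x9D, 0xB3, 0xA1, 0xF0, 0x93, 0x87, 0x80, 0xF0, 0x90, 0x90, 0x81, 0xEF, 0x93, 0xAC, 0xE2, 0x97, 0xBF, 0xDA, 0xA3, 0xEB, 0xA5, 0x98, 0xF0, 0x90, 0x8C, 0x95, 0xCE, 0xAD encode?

10

Byte at offset 0: 0xCF = 11001111 → 2-byte char (#1). Advance 2.
Byte at offset 2: 0xF3 = 11110011 → 4-byte char (#2). Advance 4.
Byte at offset 6: 0xF0 = 11110000 → 4-byte char (#3). Advance 4.
Byte at offset 10: 0xF0 = 11110000 → 4-byte char (#4). Advance 4.
Byte at offset 14: 0xEF = 11101111 → 3-byte char (#5). Advance 3.
Byte at offset 17: 0xE2 = 11100010 → 3-byte char (#6). Advance 3.
Byte at offset 20: 0xDA = 11011010 → 2-byte char (#7). Advance 2.
Byte at offset 22: 0xEB = 11101011 → 3-byte char (#8). Advance 3.
Byte at offset 25: 0xF0 = 11110000 → 4-byte char (#9). Advance 4.
Byte at offset 29: 0xCE = 11001110 → 2-byte char (#10). Advance 2.
Reached end at offset 31 after 10 code points.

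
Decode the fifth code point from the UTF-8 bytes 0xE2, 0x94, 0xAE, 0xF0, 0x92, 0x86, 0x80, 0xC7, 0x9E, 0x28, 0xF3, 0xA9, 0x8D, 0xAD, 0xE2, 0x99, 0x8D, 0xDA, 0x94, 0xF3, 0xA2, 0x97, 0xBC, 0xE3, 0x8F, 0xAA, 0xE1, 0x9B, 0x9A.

U+E936D

Offset 0: leading byte 0xE2 = 11100010 → 3-byte char #1 = E2 94 AE.
Offset 3: leading byte 0xF0 = 11110000 → 4-byte char #2 = F0 92 86 80.
Offset 7: leading byte 0xC7 = 11000111 → 2-byte char #3 = C7 9E.
Offset 9: leading byte 0x28 = 00101000 → 1-byte char #4 = 28.
Offset 10: leading byte 0xF3 = 11110011 → 4-byte char #5 = F3 A9 8D AD.
Leading byte 0xF3 = 11110011 matches 11110xxx → 4-byte sequence.
Byte 1: 0xF3 = 11110011, payload 011 (3 bits).
Byte 2: 0xA9 = 10101001 (10xxxxxx ✓), payload 101001.
Byte 3: 0x8D = 10001101 (10xxxxxx ✓), payload 001101.
Byte 4: 0xAD = 10101101 (10xxxxxx ✓), payload 101101.
Concatenate: 011101001001101101101 = 0xE936D (21 bits → U+E936D).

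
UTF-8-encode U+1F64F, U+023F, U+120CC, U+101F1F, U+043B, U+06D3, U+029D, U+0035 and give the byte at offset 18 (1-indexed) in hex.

1-indexed offset 18 is 0-indexed offset 17.
U+1F64F → 4-byte form F0 9F 99 8F at offsets 0–3.
U+023F → 2-byte form C8 BF at offsets 4–5.
U+120CC → 4-byte form F0 92 83 8C at offsets 6–9.
U+101F1F → 4-byte form F4 81 BC 9F at offsets 10–13.
U+043B → 2-byte form D0 BB at offsets 14–15.
U+06D3 → 2-byte form DB 93 at offsets 16–17.
Offset 17 falls in char 6's range; it's byte 2 of DB 93 = 0x93.

0x93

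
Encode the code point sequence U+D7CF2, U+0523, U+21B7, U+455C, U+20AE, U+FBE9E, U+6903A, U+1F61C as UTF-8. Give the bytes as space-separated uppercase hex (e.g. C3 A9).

F3 97 B3 B2 D4 A3 E2 86 B7 E4 95 9C E2 82 AE F3 BB BA 9E F1 A9 80 BA F0 9F 98 9C

U+D7CF2: 4-byte form → F3 97 B3 B2.
U+0523: 2-byte form → D4 A3.
U+21B7: 3-byte form → E2 86 B7.
U+455C: 3-byte form → E4 95 9C.
U+20AE: 3-byte form → E2 82 AE.
U+FBE9E: 4-byte form → F3 BB BA 9E.
U+6903A: 4-byte form → F1 A9 80 BA.
U+1F61C: 4-byte form → F0 9F 98 9C.
Concatenated (27 bytes): F3 97 B3 B2 D4 A3 E2 86 B7 E4 95 9C E2 82 AE F3 BB BA 9E F1 A9 80 BA F0 9F 98 9C.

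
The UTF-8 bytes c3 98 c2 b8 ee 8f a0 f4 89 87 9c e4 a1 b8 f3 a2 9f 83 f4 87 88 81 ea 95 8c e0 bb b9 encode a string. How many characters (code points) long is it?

9

Byte at offset 0: 0xC3 = 11000011 → 2-byte char (#1). Advance 2.
Byte at offset 2: 0xC2 = 11000010 → 2-byte char (#2). Advance 2.
Byte at offset 4: 0xEE = 11101110 → 3-byte char (#3). Advance 3.
Byte at offset 7: 0xF4 = 11110100 → 4-byte char (#4). Advance 4.
Byte at offset 11: 0xE4 = 11100100 → 3-byte char (#5). Advance 3.
Byte at offset 14: 0xF3 = 11110011 → 4-byte char (#6). Advance 4.
Byte at offset 18: 0xF4 = 11110100 → 4-byte char (#7). Advance 4.
Byte at offset 22: 0xEA = 11101010 → 3-byte char (#8). Advance 3.
Byte at offset 25: 0xE0 = 11100000 → 3-byte char (#9). Advance 3.
Reached end at offset 28 after 9 code points.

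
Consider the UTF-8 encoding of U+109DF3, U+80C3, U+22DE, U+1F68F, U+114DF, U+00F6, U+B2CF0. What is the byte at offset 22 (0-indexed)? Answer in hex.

U+109DF3 → 4-byte form F4 89 B7 B3 at offsets 0–3.
U+80C3 → 3-byte form E8 83 83 at offsets 4–6.
U+22DE → 3-byte form E2 8B 9E at offsets 7–9.
U+1F68F → 4-byte form F0 9F 9A 8F at offsets 10–13.
U+114DF → 4-byte form F0 91 93 9F at offsets 14–17.
U+00F6 → 2-byte form C3 B6 at offsets 18–19.
U+B2CF0 → 4-byte form F2 B2 B3 B0 at offsets 20–23.
Offset 22 falls in char 7's range; it's byte 3 of F2 B2 B3 B0 = 0xB3.

0xB3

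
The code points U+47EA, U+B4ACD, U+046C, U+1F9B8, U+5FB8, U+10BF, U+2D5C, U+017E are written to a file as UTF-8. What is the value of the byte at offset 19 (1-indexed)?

1-indexed offset 19 is 0-indexed offset 18.
U+47EA → 3-byte form E4 9F AA at offsets 0–2.
U+B4ACD → 4-byte form F2 B4 AB 8D at offsets 3–6.
U+046C → 2-byte form D1 AC at offsets 7–8.
U+1F9B8 → 4-byte form F0 9F A6 B8 at offsets 9–12.
U+5FB8 → 3-byte form E5 BE B8 at offsets 13–15.
U+10BF → 3-byte form E1 82 BF at offsets 16–18.
Offset 18 falls in char 6's range; it's byte 3 of E1 82 BF = 0xBF.

0xBF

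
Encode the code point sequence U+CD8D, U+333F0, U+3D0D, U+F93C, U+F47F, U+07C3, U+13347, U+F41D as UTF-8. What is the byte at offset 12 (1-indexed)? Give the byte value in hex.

1-indexed offset 12 is 0-indexed offset 11.
U+CD8D → 3-byte form EC B6 8D at offsets 0–2.
U+333F0 → 4-byte form F0 B3 8F B0 at offsets 3–6.
U+3D0D → 3-byte form E3 B4 8D at offsets 7–9.
U+F93C → 3-byte form EF A4 BC at offsets 10–12.
Offset 11 falls in char 4's range; it's byte 2 of EF A4 BC = 0xA4.

0xA4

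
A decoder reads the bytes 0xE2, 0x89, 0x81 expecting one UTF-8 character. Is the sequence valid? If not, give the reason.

valid

Leading byte 0xE2 = 11100010 → 3-byte form.
Continuation bytes 0x89=10001001, 0x81=10000001 all match 10xxxxxx.
Decoded value 0x2241 is ≥ 0x800 (shortest form) and not a surrogate.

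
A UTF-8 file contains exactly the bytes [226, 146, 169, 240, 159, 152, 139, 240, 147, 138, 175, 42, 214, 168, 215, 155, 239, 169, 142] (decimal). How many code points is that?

Byte at offset 0: 0xE2 = 11100010 → 3-byte char (#1). Advance 3.
Byte at offset 3: 0xF0 = 11110000 → 4-byte char (#2). Advance 4.
Byte at offset 7: 0xF0 = 11110000 → 4-byte char (#3). Advance 4.
Byte at offset 11: 0x2A = 00101010 → 1-byte char (#4). Advance 1.
Byte at offset 12: 0xD6 = 11010110 → 2-byte char (#5). Advance 2.
Byte at offset 14: 0xD7 = 11010111 → 2-byte char (#6). Advance 2.
Byte at offset 16: 0xEF = 11101111 → 3-byte char (#7). Advance 3.
Reached end at offset 19 after 7 code points.

7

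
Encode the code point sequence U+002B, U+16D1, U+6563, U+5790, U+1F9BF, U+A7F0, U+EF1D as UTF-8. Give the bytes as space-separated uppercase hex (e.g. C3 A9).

U+002B: 1-byte form → 2B.
U+16D1: 3-byte form → E1 9B 91.
U+6563: 3-byte form → E6 95 A3.
U+5790: 3-byte form → E5 9E 90.
U+1F9BF: 4-byte form → F0 9F A6 BF.
U+A7F0: 3-byte form → EA 9F B0.
U+EF1D: 3-byte form → EE BC 9D.
Concatenated (20 bytes): 2B E1 9B 91 E6 95 A3 E5 9E 90 F0 9F A6 BF EA 9F B0 EE BC 9D.

2B E1 9B 91 E6 95 A3 E5 9E 90 F0 9F A6 BF EA 9F B0 EE BC 9D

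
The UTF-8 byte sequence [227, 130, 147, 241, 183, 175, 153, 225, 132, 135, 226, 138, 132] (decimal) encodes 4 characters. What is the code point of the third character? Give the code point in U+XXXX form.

U+1107

Offset 0: leading byte 0xE3 = 11100011 → 3-byte char #1 = E3 82 93.
Offset 3: leading byte 0xF1 = 11110001 → 4-byte char #2 = F1 B7 AF 99.
Offset 7: leading byte 0xE1 = 11100001 → 3-byte char #3 = E1 84 87.
Leading byte 0xE1 = 11100001 matches 1110xxxx → 3-byte sequence.
Byte 1: 0xE1 = 11100001, payload 0001 (4 bits).
Byte 2: 0x84 = 10000100 (10xxxxxx ✓), payload 000100.
Byte 3: 0x87 = 10000111 (10xxxxxx ✓), payload 000111.
Concatenate: 0001000100000111 = 0x1107 (16 bits → U+1107).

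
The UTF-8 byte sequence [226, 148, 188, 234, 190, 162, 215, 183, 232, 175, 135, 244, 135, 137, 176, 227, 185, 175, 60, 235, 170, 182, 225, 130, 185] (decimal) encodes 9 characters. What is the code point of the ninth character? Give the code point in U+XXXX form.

U+10B9

Offset 0: leading byte 0xE2 = 11100010 → 3-byte char #1 = E2 94 BC.
Offset 3: leading byte 0xEA = 11101010 → 3-byte char #2 = EA BE A2.
Offset 6: leading byte 0xD7 = 11010111 → 2-byte char #3 = D7 B7.
Offset 8: leading byte 0xE8 = 11101000 → 3-byte char #4 = E8 AF 87.
Offset 11: leading byte 0xF4 = 11110100 → 4-byte char #5 = F4 87 89 B0.
Offset 15: leading byte 0xE3 = 11100011 → 3-byte char #6 = E3 B9 AF.
Offset 18: leading byte 0x3C = 00111100 → 1-byte char #7 = 3C.
Offset 19: leading byte 0xEB = 11101011 → 3-byte char #8 = EB AA B6.
Offset 22: leading byte 0xE1 = 11100001 → 3-byte char #9 = E1 82 B9.
Leading byte 0xE1 = 11100001 matches 1110xxxx → 3-byte sequence.
Byte 1: 0xE1 = 11100001, payload 0001 (4 bits).
Byte 2: 0x82 = 10000010 (10xxxxxx ✓), payload 000010.
Byte 3: 0xB9 = 10111001 (10xxxxxx ✓), payload 111001.
Concatenate: 0001000010111001 = 0x10B9 (16 bits → U+10B9).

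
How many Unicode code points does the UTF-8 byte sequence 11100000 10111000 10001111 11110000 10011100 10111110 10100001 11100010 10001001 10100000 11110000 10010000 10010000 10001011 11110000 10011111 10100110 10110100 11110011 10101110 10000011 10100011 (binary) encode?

Byte at offset 0: 0xE0 = 11100000 → 3-byte char (#1). Advance 3.
Byte at offset 3: 0xF0 = 11110000 → 4-byte char (#2). Advance 4.
Byte at offset 7: 0xE2 = 11100010 → 3-byte char (#3). Advance 3.
Byte at offset 10: 0xF0 = 11110000 → 4-byte char (#4). Advance 4.
Byte at offset 14: 0xF0 = 11110000 → 4-byte char (#5). Advance 4.
Byte at offset 18: 0xF3 = 11110011 → 4-byte char (#6). Advance 4.
Reached end at offset 22 after 6 code points.

6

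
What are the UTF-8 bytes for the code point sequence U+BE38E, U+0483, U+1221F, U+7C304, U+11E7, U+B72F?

U+BE38E: 4-byte form → F2 BE 8E 8E.
U+0483: 2-byte form → D2 83.
U+1221F: 4-byte form → F0 92 88 9F.
U+7C304: 4-byte form → F1 BC 8C 84.
U+11E7: 3-byte form → E1 87 A7.
U+B72F: 3-byte form → EB 9C AF.
Concatenated (20 bytes): F2 BE 8E 8E D2 83 F0 92 88 9F F1 BC 8C 84 E1 87 A7 EB 9C AF.

F2 BE 8E 8E D2 83 F0 92 88 9F F1 BC 8C 84 E1 87 A7 EB 9C AF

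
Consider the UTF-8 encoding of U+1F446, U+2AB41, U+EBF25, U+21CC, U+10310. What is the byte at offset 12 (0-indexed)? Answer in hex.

0xE2

U+1F446 → 4-byte form F0 9F 91 86 at offsets 0–3.
U+2AB41 → 4-byte form F0 AA AD 81 at offsets 4–7.
U+EBF25 → 4-byte form F3 AB BC A5 at offsets 8–11.
U+21CC → 3-byte form E2 87 8C at offsets 12–14.
Offset 12 falls in char 4's range; it's byte 1 of E2 87 8C = 0xE2.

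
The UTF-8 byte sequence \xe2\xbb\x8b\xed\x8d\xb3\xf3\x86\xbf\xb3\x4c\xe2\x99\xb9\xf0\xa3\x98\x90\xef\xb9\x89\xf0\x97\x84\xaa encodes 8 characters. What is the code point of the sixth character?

Offset 0: leading byte 0xE2 = 11100010 → 3-byte char #1 = E2 BB 8B.
Offset 3: leading byte 0xED = 11101101 → 3-byte char #2 = ED 8D B3.
Offset 6: leading byte 0xF3 = 11110011 → 4-byte char #3 = F3 86 BF B3.
Offset 10: leading byte 0x4C = 01001100 → 1-byte char #4 = 4C.
Offset 11: leading byte 0xE2 = 11100010 → 3-byte char #5 = E2 99 B9.
Offset 14: leading byte 0xF0 = 11110000 → 4-byte char #6 = F0 A3 98 90.
Leading byte 0xF0 = 11110000 matches 11110xxx → 4-byte sequence.
Byte 1: 0xF0 = 11110000, payload 000 (3 bits).
Byte 2: 0xA3 = 10100011 (10xxxxxx ✓), payload 100011.
Byte 3: 0x98 = 10011000 (10xxxxxx ✓), payload 011000.
Byte 4: 0x90 = 10010000 (10xxxxxx ✓), payload 010000.
Concatenate: 000100011011000010000 = 0x23610 (21 bits → U+23610).

U+23610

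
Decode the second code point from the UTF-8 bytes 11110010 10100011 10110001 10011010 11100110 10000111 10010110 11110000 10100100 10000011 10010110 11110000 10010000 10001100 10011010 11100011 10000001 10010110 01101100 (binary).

U+61D6

Offset 0: leading byte 0xF2 = 11110010 → 4-byte char #1 = F2 A3 B1 9A.
Offset 4: leading byte 0xE6 = 11100110 → 3-byte char #2 = E6 87 96.
Leading byte 0xE6 = 11100110 matches 1110xxxx → 3-byte sequence.
Byte 1: 0xE6 = 11100110, payload 0110 (4 bits).
Byte 2: 0x87 = 10000111 (10xxxxxx ✓), payload 000111.
Byte 3: 0x96 = 10010110 (10xxxxxx ✓), payload 010110.
Concatenate: 0110000111010110 = 0x61D6 (16 bits → U+61D6).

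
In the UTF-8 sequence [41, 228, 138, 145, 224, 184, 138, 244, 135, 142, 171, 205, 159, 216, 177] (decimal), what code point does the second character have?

U+4291

Offset 0: leading byte 0x29 = 00101001 → 1-byte char #1 = 29.
Offset 1: leading byte 0xE4 = 11100100 → 3-byte char #2 = E4 8A 91.
Leading byte 0xE4 = 11100100 matches 1110xxxx → 3-byte sequence.
Byte 1: 0xE4 = 11100100, payload 0100 (4 bits).
Byte 2: 0x8A = 10001010 (10xxxxxx ✓), payload 001010.
Byte 3: 0x91 = 10010001 (10xxxxxx ✓), payload 010001.
Concatenate: 0100001010010001 = 0x4291 (16 bits → U+4291).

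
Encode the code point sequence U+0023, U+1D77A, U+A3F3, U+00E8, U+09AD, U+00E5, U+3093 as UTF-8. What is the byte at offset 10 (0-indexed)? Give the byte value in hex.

0xE0

U+0023 → 1-byte form 23 at offsets 0–0.
U+1D77A → 4-byte form F0 9D 9D BA at offsets 1–4.
U+A3F3 → 3-byte form EA 8F B3 at offsets 5–7.
U+00E8 → 2-byte form C3 A8 at offsets 8–9.
U+09AD → 3-byte form E0 A6 AD at offsets 10–12.
Offset 10 falls in char 5's range; it's byte 1 of E0 A6 AD = 0xE0.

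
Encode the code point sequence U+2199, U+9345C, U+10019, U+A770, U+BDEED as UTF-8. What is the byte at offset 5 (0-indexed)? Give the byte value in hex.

0x91

U+2199 → 3-byte form E2 86 99 at offsets 0–2.
U+9345C → 4-byte form F2 93 91 9C at offsets 3–6.
Offset 5 falls in char 2's range; it's byte 3 of F2 93 91 9C = 0x91.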